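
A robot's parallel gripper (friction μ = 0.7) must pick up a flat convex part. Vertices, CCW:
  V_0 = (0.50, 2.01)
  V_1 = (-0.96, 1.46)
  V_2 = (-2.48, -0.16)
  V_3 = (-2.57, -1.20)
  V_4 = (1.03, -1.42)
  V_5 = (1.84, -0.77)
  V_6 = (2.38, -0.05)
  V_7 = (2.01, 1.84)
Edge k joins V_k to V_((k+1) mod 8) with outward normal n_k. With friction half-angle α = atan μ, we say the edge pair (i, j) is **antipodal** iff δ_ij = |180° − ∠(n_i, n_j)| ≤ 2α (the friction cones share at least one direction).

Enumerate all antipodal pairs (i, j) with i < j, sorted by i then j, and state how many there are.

count = 13; pairs: (0,3), (0,4), (0,5), (1,3), (1,4), (1,5), (1,6), (2,4), (2,5), (2,6), (3,7), (4,7), (5,7)

α = atan 0.7 = 34.99°;  2α = 69.98°
n_0 = (-0.3525, +0.9358)
n_1 = (-0.7293, +0.6842)
n_2 = (-0.9963, +0.0862)
n_3 = (-0.0610, -0.9981)
n_4 = (+0.6259, -0.7799)
n_5 = (+0.8000, -0.6000)
n_6 = (+0.9814, +0.1921)
n_7 = (+0.1119, +0.9937)
  (0,1): δ = 153.82°  ·
  (0,2): δ = 115.59°  ·
  (0,3): δ = 24.14°  ✓
  (0,4): δ = 18.10°  ✓
  (0,5): δ = 32.49°  ✓
  (0,6): δ = 80.43°  ·
  (0,7): δ = 152.93°  ·
  (1,2): δ = 141.77°  ·
  (1,3): δ = 50.32°  ✓
  (1,4): δ = 8.08°  ✓
  (1,5): δ = 6.31°  ✓
  (1,6): δ = 54.25°  ✓
  (1,7): δ = 126.75°  ·
  (2,3): δ = 88.55°  ·
  (2,4): δ = 46.31°  ✓
  (2,5): δ = 31.92°  ✓
  (2,6): δ = 16.02°  ✓
  (2,7): δ = 88.52°  ·
  (3,4): δ = 137.76°  ·
  (3,5): δ = 123.37°  ·
  (3,6): δ = 75.43°  ·
  (3,7): δ = 2.93°  ✓
  (4,5): δ = 165.62°  ·
  (4,6): δ = 117.67°  ·
  (4,7): δ = 45.17°  ✓
  (5,6): δ = 132.05°  ·
  (5,7): δ = 59.55°  ✓
  (6,7): δ = 107.50°  ·
antipodal pairs: 13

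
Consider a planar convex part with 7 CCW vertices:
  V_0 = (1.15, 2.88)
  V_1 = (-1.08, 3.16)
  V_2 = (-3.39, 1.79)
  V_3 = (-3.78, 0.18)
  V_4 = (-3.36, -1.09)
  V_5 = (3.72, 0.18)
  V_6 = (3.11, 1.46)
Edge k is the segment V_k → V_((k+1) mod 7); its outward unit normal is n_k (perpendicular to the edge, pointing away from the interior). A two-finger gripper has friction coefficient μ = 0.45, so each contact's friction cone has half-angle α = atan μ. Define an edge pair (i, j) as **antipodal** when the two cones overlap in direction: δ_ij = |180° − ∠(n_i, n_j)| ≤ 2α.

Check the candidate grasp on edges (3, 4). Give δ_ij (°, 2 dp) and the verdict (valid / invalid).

δ = 98.13°, invalid

α = atan 0.45 = 24.23°;  2α = 48.46°
edge 3: e_3 = (+0.42, -1.27);  n_3 = (-0.9494, -0.3140)
edge 4: e_4 = (+7.08, +1.27);  n_4 = (+0.1766, -0.9843)
∠(n_3, n_4) = 81.87°
δ = |180° − 81.87°| = 98.13°
98.13° > 2α = 48.46°  →  invalid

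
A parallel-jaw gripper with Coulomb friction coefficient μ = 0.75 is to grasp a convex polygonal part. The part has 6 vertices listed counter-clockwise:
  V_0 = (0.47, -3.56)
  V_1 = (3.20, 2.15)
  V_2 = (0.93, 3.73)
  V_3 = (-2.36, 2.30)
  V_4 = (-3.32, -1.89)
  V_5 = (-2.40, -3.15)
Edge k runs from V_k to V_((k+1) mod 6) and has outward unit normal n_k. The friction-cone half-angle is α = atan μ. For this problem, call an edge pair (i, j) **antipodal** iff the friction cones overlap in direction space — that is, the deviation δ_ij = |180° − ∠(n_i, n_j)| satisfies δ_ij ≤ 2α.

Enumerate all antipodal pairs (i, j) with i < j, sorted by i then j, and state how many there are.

count = 7; pairs: (0,2), (0,3), (0,4), (1,3), (1,4), (1,5), (2,5)

α = atan 0.75 = 36.87°;  2α = 73.74°
n_0 = (+0.9022, -0.4313)
n_1 = (+0.5713, +0.8208)
n_2 = (-0.3986, +0.9171)
n_3 = (-0.9747, +0.2233)
n_4 = (-0.8076, -0.5897)
n_5 = (-0.1414, -0.9899)
  (0,1): δ = 99.29°  ·
  (0,2): δ = 40.95°  ✓
  (0,3): δ = 12.65°  ✓
  (0,4): δ = 61.69°  ✓
  (0,5): δ = 107.42°  ·
  (1,2): δ = 121.67°  ·
  (1,3): δ = 68.07°  ✓
  (1,4): δ = 19.03°  ✓
  (1,5): δ = 26.71°  ✓
  (2,3): δ = 126.40°  ·
  (2,4): δ = 77.36°  ·
  (2,5): δ = 31.62°  ✓
  (3,4): δ = 130.96°  ·
  (3,5): δ = 85.23°  ·
  (4,5): δ = 134.27°  ·
antipodal pairs: 7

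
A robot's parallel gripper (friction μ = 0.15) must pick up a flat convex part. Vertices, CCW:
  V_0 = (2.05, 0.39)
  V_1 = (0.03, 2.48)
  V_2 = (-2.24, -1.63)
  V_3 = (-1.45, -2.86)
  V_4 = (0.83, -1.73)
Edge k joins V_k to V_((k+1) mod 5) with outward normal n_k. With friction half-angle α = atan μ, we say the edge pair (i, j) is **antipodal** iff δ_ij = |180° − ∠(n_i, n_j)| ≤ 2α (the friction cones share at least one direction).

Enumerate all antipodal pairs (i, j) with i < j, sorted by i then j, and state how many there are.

α = atan 0.15 = 8.53°;  2α = 17.06°
n_0 = (+0.7190, +0.6950)
n_1 = (-0.8754, +0.4835)
n_2 = (-0.8414, -0.5404)
n_3 = (+0.4441, -0.8960)
n_4 = (+0.8667, -0.4988)
  (0,1): δ = 72.94°  ·
  (0,2): δ = 11.31°  ✓
  (0,3): δ = 72.34°  ·
  (0,4): δ = 106.06°  ·
  (1,2): δ = 118.38°  ·
  (1,3): δ = 34.72°  ·
  (1,4): δ = 1.01°  ✓
  (2,3): δ = 96.35°  ·
  (2,4): δ = 62.63°  ·
  (3,4): δ = 146.28°  ·
antipodal pairs: 2

count = 2; pairs: (0,2), (1,4)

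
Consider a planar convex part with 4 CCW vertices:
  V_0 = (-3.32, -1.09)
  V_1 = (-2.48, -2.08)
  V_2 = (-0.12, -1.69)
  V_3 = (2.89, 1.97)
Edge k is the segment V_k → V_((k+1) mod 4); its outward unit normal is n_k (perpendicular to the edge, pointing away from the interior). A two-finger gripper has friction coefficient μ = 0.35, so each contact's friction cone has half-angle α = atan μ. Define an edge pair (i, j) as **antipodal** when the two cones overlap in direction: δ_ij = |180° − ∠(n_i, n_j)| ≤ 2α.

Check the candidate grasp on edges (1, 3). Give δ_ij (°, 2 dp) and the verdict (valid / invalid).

α = atan 0.35 = 19.29°;  2α = 38.58°
edge 1: e_1 = (+2.36, +0.39);  n_1 = (+0.1630, -0.9866)
edge 3: e_3 = (-6.21, -3.06);  n_3 = (-0.4420, +0.8970)
∠(n_1, n_3) = 163.15°
δ = |180° − 163.15°| = 16.85°
16.85° ≤ 2α = 38.58°  →  valid

δ = 16.85°, valid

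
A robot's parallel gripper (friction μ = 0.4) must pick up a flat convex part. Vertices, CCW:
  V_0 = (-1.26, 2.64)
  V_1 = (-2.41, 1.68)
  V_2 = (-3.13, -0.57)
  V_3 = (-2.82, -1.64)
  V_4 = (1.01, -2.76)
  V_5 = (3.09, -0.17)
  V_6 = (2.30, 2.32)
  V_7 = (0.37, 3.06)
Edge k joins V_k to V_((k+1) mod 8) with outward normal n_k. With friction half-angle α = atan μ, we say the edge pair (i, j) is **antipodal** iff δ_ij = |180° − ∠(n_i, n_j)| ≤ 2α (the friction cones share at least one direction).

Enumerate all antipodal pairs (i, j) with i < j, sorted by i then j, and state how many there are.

α = atan 0.4 = 21.80°;  2α = 43.60°
n_0 = (-0.6408, +0.7677)
n_1 = (-0.9524, +0.3048)
n_2 = (-0.9605, -0.2783)
n_3 = (-0.2807, -0.9598)
n_4 = (+0.7797, -0.6262)
n_5 = (+0.9532, +0.3024)
n_6 = (+0.3580, +0.9337)
n_7 = (-0.2495, +0.9684)
  (0,1): δ = 147.60°  ·
  (0,2): δ = 113.70°  ·
  (0,3): δ = 56.15°  ·
  (0,4): δ = 11.38°  ✓
  (0,5): δ = 67.75°  ·
  (0,6): δ = 119.17°  ·
  (0,7): δ = 154.59°  ·
  (1,2): δ = 146.10°  ·
  (1,3): δ = 88.56°  ·
  (1,4): δ = 21.02°  ✓
  (1,5): δ = 35.35°  ✓
  (1,6): δ = 86.77°  ·
  (1,7): δ = 122.19°  ·
  (2,3): δ = 122.46°  ·
  (2,4): δ = 54.92°  ·
  (2,5): δ = 1.45°  ✓
  (2,6): δ = 52.86°  ·
  (2,7): δ = 88.29°  ·
  (3,4): δ = 112.47°  ·
  (3,5): δ = 56.10°  ·
  (3,6): δ = 4.68°  ✓
  (3,7): δ = 30.75°  ✓
  (4,5): δ = 123.63°  ·
  (4,6): δ = 72.21°  ·
  (4,7): δ = 36.78°  ✓
  (5,6): δ = 128.58°  ·
  (5,7): δ = 93.15°  ·
  (6,7): δ = 144.57°  ·
antipodal pairs: 7

count = 7; pairs: (0,4), (1,4), (1,5), (2,5), (3,6), (3,7), (4,7)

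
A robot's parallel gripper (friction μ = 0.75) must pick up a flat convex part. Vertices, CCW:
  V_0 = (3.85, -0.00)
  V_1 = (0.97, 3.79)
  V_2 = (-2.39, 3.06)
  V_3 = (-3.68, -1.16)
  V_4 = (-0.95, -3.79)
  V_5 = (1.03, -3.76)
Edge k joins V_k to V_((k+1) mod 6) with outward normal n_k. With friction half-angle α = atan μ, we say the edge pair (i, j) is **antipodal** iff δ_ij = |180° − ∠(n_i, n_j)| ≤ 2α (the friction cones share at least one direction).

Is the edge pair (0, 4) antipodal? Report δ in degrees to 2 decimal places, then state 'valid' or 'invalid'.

α = atan 0.75 = 36.87°;  2α = 73.74°
edge 0: e_0 = (-2.88, +3.79);  n_0 = (+0.7962, +0.6050)
edge 4: e_4 = (+1.98, +0.03);  n_4 = (+0.0151, -0.9999)
∠(n_0, n_4) = 126.36°
δ = |180° − 126.36°| = 53.64°
53.64° ≤ 2α = 73.74°  →  valid

δ = 53.64°, valid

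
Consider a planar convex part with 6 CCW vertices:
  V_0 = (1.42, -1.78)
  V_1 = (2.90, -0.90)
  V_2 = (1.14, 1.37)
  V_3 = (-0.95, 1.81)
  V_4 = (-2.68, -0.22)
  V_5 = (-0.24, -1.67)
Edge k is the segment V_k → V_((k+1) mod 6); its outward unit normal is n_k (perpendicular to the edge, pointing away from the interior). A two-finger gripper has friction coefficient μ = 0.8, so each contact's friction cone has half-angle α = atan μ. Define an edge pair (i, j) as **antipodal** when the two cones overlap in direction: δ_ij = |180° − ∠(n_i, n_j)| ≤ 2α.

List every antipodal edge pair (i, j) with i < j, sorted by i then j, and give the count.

count = 7; pairs: (0,2), (0,3), (1,4), (1,5), (2,4), (2,5), (3,5)

α = atan 0.8 = 38.66°;  2α = 77.32°
n_0 = (+0.5111, -0.8595)
n_1 = (+0.7903, +0.6127)
n_2 = (+0.2060, +0.9785)
n_3 = (-0.7611, +0.6486)
n_4 = (-0.5109, -0.8597)
n_5 = (-0.0661, -0.9978)
  (0,1): δ = 82.95°  ·
  (0,2): δ = 42.62°  ✓
  (0,3): δ = 18.83°  ✓
  (0,4): δ = 118.54°  ·
  (0,5): δ = 145.47°  ·
  (1,2): δ = 139.68°  ·
  (1,3): δ = 78.23°  ·
  (1,4): δ = 21.49°  ✓
  (1,5): δ = 48.42°  ✓
  (2,3): δ = 118.55°  ·
  (2,4): δ = 18.83°  ✓
  (2,5): δ = 8.10°  ✓
  (3,4): δ = 80.28°  ·
  (3,5): δ = 53.35°  ✓
  (4,5): δ = 153.07°  ·
antipodal pairs: 7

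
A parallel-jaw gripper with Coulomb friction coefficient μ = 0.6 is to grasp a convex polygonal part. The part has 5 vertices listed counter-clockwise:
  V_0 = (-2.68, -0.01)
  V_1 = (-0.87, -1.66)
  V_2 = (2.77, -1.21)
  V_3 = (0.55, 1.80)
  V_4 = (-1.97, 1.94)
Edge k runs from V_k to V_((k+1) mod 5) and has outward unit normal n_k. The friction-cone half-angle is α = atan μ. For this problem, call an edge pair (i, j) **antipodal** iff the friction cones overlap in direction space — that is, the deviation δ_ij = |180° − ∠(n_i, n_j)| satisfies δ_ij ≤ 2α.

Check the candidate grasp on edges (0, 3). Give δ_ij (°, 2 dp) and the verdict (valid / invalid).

δ = 39.17°, valid

α = atan 0.6 = 30.96°;  2α = 61.93°
edge 0: e_0 = (+1.81, -1.65);  n_0 = (-0.6737, -0.7390)
edge 3: e_3 = (-2.52, +0.14);  n_3 = (+0.0555, +0.9985)
∠(n_0, n_3) = 140.83°
δ = |180° − 140.83°| = 39.17°
39.17° ≤ 2α = 61.93°  →  valid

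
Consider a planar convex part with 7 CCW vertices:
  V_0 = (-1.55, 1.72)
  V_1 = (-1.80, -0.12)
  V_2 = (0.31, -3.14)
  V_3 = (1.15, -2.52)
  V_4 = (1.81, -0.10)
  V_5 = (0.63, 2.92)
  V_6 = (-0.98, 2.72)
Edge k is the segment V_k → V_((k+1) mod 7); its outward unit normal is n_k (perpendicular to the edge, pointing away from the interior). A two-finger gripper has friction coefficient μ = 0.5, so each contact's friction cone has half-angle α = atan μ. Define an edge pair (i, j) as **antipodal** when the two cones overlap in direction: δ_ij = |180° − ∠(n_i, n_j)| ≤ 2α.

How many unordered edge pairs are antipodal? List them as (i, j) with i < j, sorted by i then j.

count = 9; pairs: (0,2), (0,3), (0,4), (1,3), (1,4), (2,5), (2,6), (3,6), (4,6)

α = atan 0.5 = 26.57°;  2α = 53.13°
n_0 = (-0.9909, +0.1346)
n_1 = (-0.8197, -0.5727)
n_2 = (+0.5939, -0.8046)
n_3 = (+0.9648, -0.2631)
n_4 = (+0.9314, +0.3639)
n_5 = (-0.1233, +0.9924)
n_6 = (-0.8688, +0.4952)
  (0,1): δ = 137.32°  ·
  (0,2): δ = 45.83°  ✓
  (0,3): δ = 7.52°  ✓
  (0,4): δ = 29.08°  ✓
  (0,5): δ = 104.82°  ·
  (0,6): δ = 158.05°  ·
  (1,2): δ = 88.51°  ·
  (1,3): δ = 50.20°  ✓
  (1,4): δ = 13.60°  ✓
  (1,5): δ = 62.14°  ·
  (1,6): δ = 115.38°  ·
  (2,3): δ = 141.69°  ·
  (2,4): δ = 105.09°  ·
  (2,5): δ = 29.35°  ✓
  (2,6): δ = 23.89°  ✓
  (3,4): δ = 143.40°  ·
  (3,5): δ = 67.66°  ·
  (3,6): δ = 14.43°  ✓
  (4,5): δ = 104.26°  ·
  (4,6): δ = 51.03°  ✓
  (5,6): δ = 126.76°  ·
antipodal pairs: 9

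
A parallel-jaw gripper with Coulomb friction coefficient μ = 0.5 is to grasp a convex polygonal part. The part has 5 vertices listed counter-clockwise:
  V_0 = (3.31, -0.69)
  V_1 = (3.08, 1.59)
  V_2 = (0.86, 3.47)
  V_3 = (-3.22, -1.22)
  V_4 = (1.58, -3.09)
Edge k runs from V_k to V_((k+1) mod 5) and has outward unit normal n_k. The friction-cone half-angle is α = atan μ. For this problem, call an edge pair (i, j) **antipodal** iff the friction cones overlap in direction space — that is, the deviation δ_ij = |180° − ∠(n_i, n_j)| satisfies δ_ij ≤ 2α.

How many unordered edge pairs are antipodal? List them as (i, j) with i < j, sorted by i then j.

α = atan 0.5 = 26.57°;  2α = 53.13°
n_0 = (+0.9950, +0.1004)
n_1 = (+0.6463, +0.7631)
n_2 = (-0.7545, +0.6563)
n_3 = (-0.3630, -0.9318)
n_4 = (+0.8112, -0.5847)
  (0,1): δ = 136.02°  ·
  (0,2): δ = 46.78°  ✓
  (0,3): δ = 62.95°  ·
  (0,4): δ = 138.45°  ·
  (1,2): δ = 90.76°  ·
  (1,3): δ = 18.97°  ✓
  (1,4): δ = 94.47°  ·
  (2,3): δ = 70.26°  ·
  (2,4): δ = 5.24°  ✓
  (3,4): δ = 104.50°  ·
antipodal pairs: 3

count = 3; pairs: (0,2), (1,3), (2,4)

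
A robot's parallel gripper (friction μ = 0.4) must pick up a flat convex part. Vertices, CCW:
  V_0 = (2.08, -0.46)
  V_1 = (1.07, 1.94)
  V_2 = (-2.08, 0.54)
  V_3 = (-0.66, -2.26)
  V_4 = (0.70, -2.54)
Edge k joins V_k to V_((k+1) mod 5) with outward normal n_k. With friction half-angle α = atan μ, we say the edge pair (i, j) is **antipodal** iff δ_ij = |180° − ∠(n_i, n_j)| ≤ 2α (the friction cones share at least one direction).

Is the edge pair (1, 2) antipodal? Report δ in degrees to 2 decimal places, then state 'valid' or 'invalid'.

δ = 87.07°, invalid

α = atan 0.4 = 21.80°;  2α = 43.60°
edge 1: e_1 = (-3.15, -1.40);  n_1 = (-0.4061, +0.9138)
edge 2: e_2 = (+1.42, -2.80);  n_2 = (-0.8919, -0.4523)
∠(n_1, n_2) = 92.93°
δ = |180° − 92.93°| = 87.07°
87.07° > 2α = 43.60°  →  invalid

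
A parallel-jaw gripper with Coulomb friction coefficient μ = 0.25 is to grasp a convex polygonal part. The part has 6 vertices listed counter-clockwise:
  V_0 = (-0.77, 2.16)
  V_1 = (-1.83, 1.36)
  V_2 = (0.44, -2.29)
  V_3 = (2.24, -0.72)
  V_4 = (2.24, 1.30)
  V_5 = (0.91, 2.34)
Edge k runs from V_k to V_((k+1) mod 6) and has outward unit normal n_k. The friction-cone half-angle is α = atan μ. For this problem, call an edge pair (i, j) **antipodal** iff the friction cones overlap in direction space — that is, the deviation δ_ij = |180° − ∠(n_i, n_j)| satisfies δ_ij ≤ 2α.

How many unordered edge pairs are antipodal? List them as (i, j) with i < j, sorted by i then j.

count = 2; pairs: (0,2), (1,4)

α = atan 0.25 = 14.04°;  2α = 28.07°
n_0 = (-0.6024, +0.7982)
n_1 = (-0.8492, -0.5281)
n_2 = (+0.6573, -0.7536)
n_3 = (+1.0000, -0.0000)
n_4 = (+0.6160, +0.7878)
n_5 = (-0.1065, +0.9943)
  (0,1): δ = 95.16°  ·
  (0,2): δ = 4.05°  ✓
  (0,3): δ = 52.96°  ·
  (0,4): δ = 104.93°  ·
  (0,5): δ = 149.07°  ·
  (1,2): δ = 80.78°  ·
  (1,3): δ = 31.88°  ·
  (1,4): δ = 20.10°  ✓
  (1,5): δ = 64.24°  ·
  (2,3): δ = 131.10°  ·
  (2,4): δ = 79.12°  ·
  (2,5): δ = 34.98°  ·
  (3,4): δ = 128.02°  ·
  (3,5): δ = 83.88°  ·
  (4,5): δ = 135.86°  ·
antipodal pairs: 2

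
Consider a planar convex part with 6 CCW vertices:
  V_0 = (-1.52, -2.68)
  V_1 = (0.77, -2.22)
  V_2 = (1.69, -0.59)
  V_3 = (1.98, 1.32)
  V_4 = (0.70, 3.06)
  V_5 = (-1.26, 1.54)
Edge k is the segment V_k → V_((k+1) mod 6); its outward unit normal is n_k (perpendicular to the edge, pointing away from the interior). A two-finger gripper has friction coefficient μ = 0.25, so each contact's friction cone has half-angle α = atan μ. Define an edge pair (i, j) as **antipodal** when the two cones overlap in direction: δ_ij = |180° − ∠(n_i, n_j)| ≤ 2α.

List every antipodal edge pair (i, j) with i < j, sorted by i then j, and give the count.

α = atan 0.25 = 14.04°;  2α = 28.07°
n_0 = (+0.1969, -0.9804)
n_1 = (+0.8709, -0.4915)
n_2 = (+0.9887, -0.1501)
n_3 = (+0.8055, +0.5926)
n_4 = (-0.6128, +0.7902)
n_5 = (-0.9981, +0.0615)
  (0,1): δ = 130.80°  ·
  (0,2): δ = 109.99°  ·
  (0,3): δ = 65.02°  ·
  (0,4): δ = 26.44°  ✓
  (0,5): δ = 75.12°  ·
  (1,2): δ = 159.19°  ·
  (1,3): δ = 114.22°  ·
  (1,4): δ = 22.76°  ✓
  (1,5): δ = 25.92°  ✓
  (2,3): δ = 135.03°  ·
  (2,4): δ = 43.57°  ·
  (2,5): δ = 5.11°  ✓
  (3,4): δ = 88.55°  ·
  (3,5): δ = 39.87°  ·
  (4,5): δ = 131.32°  ·
antipodal pairs: 4

count = 4; pairs: (0,4), (1,4), (1,5), (2,5)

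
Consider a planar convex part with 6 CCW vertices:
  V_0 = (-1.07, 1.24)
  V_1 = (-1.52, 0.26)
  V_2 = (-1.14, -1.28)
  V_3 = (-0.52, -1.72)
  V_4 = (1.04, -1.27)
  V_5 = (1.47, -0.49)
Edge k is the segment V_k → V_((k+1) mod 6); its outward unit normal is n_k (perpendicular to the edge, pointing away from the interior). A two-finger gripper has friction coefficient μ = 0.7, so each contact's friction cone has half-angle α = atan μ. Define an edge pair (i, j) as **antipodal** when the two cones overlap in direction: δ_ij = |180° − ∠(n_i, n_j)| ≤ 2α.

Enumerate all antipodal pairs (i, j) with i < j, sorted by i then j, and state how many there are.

count = 6; pairs: (0,3), (0,4), (1,4), (1,5), (2,5), (3,5)

α = atan 0.7 = 34.99°;  2α = 69.98°
n_0 = (-0.9088, +0.4173)
n_1 = (-0.9709, -0.2396)
n_2 = (-0.5787, -0.8155)
n_3 = (+0.2772, -0.9608)
n_4 = (+0.8757, -0.4828)
n_5 = (+0.5629, +0.8265)
  (0,1): δ = 141.48°  ·
  (0,2): δ = 100.70°  ·
  (0,3): δ = 49.25°  ✓
  (0,4): δ = 4.20°  ✓
  (0,5): δ = 80.40°  ·
  (1,2): δ = 139.22°  ·
  (1,3): δ = 87.77°  ·
  (1,4): δ = 42.73°  ✓
  (1,5): δ = 41.88°  ✓
  (2,3): δ = 128.55°  ·
  (2,4): δ = 83.50°  ·
  (2,5): δ = 1.10°  ✓
  (3,4): δ = 134.96°  ·
  (3,5): δ = 50.35°  ✓
  (4,5): δ = 95.39°  ·
antipodal pairs: 6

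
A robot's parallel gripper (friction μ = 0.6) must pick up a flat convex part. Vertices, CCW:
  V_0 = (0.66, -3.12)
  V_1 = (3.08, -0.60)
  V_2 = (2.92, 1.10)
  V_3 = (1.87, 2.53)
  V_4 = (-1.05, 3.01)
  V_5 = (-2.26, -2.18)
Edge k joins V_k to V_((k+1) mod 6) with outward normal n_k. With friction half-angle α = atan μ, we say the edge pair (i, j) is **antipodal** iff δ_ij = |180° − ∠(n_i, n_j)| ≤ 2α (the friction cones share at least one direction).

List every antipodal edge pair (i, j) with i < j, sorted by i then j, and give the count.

α = atan 0.6 = 30.96°;  2α = 61.93°
n_0 = (+0.7213, -0.6927)
n_1 = (+0.9956, +0.0937)
n_2 = (+0.8060, +0.5919)
n_3 = (+0.1622, +0.9868)
n_4 = (-0.9739, +0.2271)
n_5 = (-0.3064, -0.9519)
  (0,1): δ = 130.78°  ·
  (0,2): δ = 99.87°  ·
  (0,3): δ = 55.49°  ✓
  (0,4): δ = 30.72°  ✓
  (0,5): δ = 116.00°  ·
  (1,2): δ = 149.09°  ·
  (1,3): δ = 104.71°  ·
  (1,4): δ = 18.50°  ✓
  (1,5): δ = 66.78°  ·
  (2,3): δ = 135.62°  ·
  (2,4): δ = 49.41°  ✓
  (2,5): δ = 35.87°  ✓
  (3,4): δ = 93.79°  ·
  (3,5): δ = 8.51°  ✓
  (4,5): δ = 94.72°  ·
antipodal pairs: 6

count = 6; pairs: (0,3), (0,4), (1,4), (2,4), (2,5), (3,5)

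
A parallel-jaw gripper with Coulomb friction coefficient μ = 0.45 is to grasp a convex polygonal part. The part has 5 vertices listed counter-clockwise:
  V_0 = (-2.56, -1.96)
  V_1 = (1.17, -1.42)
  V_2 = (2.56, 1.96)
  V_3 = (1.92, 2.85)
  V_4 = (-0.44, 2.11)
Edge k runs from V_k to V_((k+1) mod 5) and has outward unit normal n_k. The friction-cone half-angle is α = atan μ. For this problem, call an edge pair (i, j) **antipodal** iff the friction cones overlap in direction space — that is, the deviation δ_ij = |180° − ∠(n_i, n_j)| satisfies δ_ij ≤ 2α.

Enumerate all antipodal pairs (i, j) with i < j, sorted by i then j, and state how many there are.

count = 2; pairs: (0,3), (1,4)

α = atan 0.45 = 24.23°;  2α = 48.46°
n_0 = (+0.1433, -0.9897)
n_1 = (+0.9248, -0.3803)
n_2 = (+0.8119, +0.5838)
n_3 = (-0.2992, +0.9542)
n_4 = (-0.8869, +0.4620)
  (0,1): δ = 120.59°  ·
  (0,2): δ = 62.52°  ·
  (0,3): δ = 9.17°  ✓
  (0,4): δ = 54.25°  ·
  (1,2): δ = 121.93°  ·
  (1,3): δ = 50.24°  ·
  (1,4): δ = 5.16°  ✓
  (2,3): δ = 108.31°  ·
  (2,4): δ = 63.23°  ·
  (3,4): δ = 134.92°  ·
antipodal pairs: 2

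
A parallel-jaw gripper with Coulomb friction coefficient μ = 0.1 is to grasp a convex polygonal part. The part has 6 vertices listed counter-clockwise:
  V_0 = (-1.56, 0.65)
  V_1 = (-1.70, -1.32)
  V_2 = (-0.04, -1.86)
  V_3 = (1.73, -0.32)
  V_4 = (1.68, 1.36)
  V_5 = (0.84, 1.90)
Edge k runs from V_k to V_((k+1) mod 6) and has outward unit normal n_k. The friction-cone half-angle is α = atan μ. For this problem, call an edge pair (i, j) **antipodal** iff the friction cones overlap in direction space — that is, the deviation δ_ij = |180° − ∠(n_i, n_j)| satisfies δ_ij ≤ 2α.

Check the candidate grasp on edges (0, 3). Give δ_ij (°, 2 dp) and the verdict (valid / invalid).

α = atan 0.1 = 5.71°;  2α = 11.42°
edge 0: e_0 = (-0.14, -1.97);  n_0 = (-0.9975, +0.0709)
edge 3: e_3 = (-0.05, +1.68);  n_3 = (+0.9996, +0.0297)
∠(n_0, n_3) = 174.23°
δ = |180° − 174.23°| = 5.77°
5.77° ≤ 2α = 11.42°  →  valid

δ = 5.77°, valid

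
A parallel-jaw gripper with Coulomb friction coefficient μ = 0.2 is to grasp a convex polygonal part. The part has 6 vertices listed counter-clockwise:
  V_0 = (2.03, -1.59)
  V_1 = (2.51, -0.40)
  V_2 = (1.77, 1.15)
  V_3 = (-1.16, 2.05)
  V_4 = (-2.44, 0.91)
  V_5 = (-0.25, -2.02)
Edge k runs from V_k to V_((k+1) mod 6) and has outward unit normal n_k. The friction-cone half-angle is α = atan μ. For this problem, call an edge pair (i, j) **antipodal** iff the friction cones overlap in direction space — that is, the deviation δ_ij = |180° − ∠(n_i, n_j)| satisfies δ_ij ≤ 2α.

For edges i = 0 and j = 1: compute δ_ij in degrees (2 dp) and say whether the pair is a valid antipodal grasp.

δ = 132.51°, invalid

α = atan 0.2 = 11.31°;  2α = 22.62°
edge 0: e_0 = (+0.48, +1.19);  n_0 = (+0.9274, -0.3741)
edge 1: e_1 = (-0.74, +1.55);  n_1 = (+0.9024, +0.4308)
∠(n_0, n_1) = 47.49°
δ = |180° − 47.49°| = 132.51°
132.51° > 2α = 22.62°  →  invalid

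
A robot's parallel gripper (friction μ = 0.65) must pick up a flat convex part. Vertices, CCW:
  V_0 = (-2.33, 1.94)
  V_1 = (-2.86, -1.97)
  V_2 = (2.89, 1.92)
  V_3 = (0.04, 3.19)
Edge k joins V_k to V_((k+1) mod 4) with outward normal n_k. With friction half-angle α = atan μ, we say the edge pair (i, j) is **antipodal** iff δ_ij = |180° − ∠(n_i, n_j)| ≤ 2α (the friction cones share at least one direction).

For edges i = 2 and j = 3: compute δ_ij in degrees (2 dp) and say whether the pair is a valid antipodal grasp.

δ = 128.17°, invalid

α = atan 0.65 = 33.02°;  2α = 66.05°
edge 2: e_2 = (-2.85, +1.27);  n_2 = (+0.4070, +0.9134)
edge 3: e_3 = (-2.37, -1.25);  n_3 = (-0.4665, +0.8845)
∠(n_2, n_3) = 51.83°
δ = |180° − 51.83°| = 128.17°
128.17° > 2α = 66.05°  →  invalid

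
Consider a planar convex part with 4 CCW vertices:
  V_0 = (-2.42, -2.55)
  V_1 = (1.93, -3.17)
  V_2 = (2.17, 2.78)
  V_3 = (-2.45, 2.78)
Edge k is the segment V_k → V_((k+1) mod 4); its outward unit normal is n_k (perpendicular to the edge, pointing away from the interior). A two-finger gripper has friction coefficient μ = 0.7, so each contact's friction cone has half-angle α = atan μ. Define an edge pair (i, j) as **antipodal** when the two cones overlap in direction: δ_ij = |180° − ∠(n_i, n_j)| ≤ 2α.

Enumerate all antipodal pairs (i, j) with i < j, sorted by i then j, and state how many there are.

count = 2; pairs: (0,2), (1,3)

α = atan 0.7 = 34.99°;  2α = 69.98°
n_0 = (-0.1411, -0.9900)
n_1 = (+0.9992, -0.0403)
n_2 = (+0.0000, +1.0000)
n_3 = (-1.0000, -0.0056)
  (0,1): δ = 84.20°  ·
  (0,2): δ = 8.11°  ✓
  (0,3): δ = 98.43°  ·
  (1,2): δ = 87.69°  ·
  (1,3): δ = 2.63°  ✓
  (2,3): δ = 89.68°  ·
antipodal pairs: 2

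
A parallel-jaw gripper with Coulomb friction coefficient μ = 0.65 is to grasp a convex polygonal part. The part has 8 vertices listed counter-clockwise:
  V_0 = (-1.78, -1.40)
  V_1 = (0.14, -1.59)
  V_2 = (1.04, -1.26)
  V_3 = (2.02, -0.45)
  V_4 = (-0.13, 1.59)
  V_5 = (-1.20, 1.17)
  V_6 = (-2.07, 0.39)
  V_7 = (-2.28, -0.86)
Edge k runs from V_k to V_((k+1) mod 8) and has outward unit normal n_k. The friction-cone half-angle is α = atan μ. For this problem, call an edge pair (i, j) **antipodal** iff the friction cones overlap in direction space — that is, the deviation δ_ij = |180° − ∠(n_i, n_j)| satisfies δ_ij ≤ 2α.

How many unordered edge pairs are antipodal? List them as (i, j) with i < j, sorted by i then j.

count = 12; pairs: (0,3), (0,4), (0,5), (1,3), (1,4), (1,5), (1,6), (2,4), (2,5), (2,6), (3,6), (3,7)

α = atan 0.65 = 33.02°;  2α = 66.05°
n_0 = (-0.0985, -0.9951)
n_1 = (+0.3443, -0.9389)
n_2 = (+0.6371, -0.7708)
n_3 = (+0.6883, +0.7254)
n_4 = (-0.3654, +0.9309)
n_5 = (-0.6675, +0.7446)
n_6 = (-0.9862, +0.1657)
n_7 = (-0.7338, -0.6794)
  (0,1): δ = 154.21°  ·
  (0,2): δ = 134.77°  ·
  (0,3): δ = 37.84°  ✓
  (0,4): δ = 27.08°  ✓
  (0,5): δ = 47.53°  ✓
  (0,6): δ = 86.11°  ·
  (0,7): δ = 138.45°  ·
  (1,2): δ = 160.56°  ·
  (1,3): δ = 63.63°  ✓
  (1,4): δ = 1.29°  ✓
  (1,5): δ = 21.74°  ✓
  (1,6): δ = 60.33°  ✓
  (1,7): δ = 112.66°  ·
  (2,3): δ = 83.07°  ·
  (2,4): δ = 18.14°  ✓
  (2,5): δ = 2.30°  ✓
  (2,6): δ = 40.89°  ✓
  (2,7): δ = 93.22°  ·
  (3,4): δ = 115.07°  ·
  (3,5): δ = 94.63°  ·
  (3,6): δ = 56.04°  ✓
  (3,7): δ = 3.71°  ✓
  (4,5): δ = 159.55°  ·
  (4,6): δ = 120.97°  ·
  (4,7): δ = 68.63°  ·
  (5,6): δ = 141.41°  ·
  (5,7): δ = 89.08°  ·
  (6,7): δ = 127.67°  ·
antipodal pairs: 12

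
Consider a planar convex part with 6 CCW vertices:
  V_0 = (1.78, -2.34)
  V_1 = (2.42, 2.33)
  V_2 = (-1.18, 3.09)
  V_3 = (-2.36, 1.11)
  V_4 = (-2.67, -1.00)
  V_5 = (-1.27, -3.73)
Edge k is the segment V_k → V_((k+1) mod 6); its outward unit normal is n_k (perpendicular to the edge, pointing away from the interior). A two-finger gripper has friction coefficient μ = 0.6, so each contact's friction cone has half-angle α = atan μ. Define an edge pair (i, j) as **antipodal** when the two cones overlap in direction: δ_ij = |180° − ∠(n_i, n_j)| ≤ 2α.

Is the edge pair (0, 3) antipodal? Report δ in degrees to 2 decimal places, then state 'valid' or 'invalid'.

α = atan 0.6 = 30.96°;  2α = 61.93°
edge 0: e_0 = (+0.64, +4.67);  n_0 = (+0.9907, -0.1358)
edge 3: e_3 = (-0.31, -2.11);  n_3 = (-0.9894, +0.1454)
∠(n_0, n_3) = 179.45°
δ = |180° − 179.45°| = 0.55°
0.55° ≤ 2α = 61.93°  →  valid

δ = 0.55°, valid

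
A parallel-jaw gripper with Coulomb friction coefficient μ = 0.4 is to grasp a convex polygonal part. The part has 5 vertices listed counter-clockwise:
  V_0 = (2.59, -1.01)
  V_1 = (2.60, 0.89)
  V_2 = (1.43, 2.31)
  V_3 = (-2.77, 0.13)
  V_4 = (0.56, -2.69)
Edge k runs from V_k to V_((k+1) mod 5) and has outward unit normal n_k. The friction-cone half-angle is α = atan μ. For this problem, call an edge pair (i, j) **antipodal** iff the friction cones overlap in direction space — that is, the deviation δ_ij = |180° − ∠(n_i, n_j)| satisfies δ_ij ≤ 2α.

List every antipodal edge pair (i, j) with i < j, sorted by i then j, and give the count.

α = atan 0.4 = 21.80°;  2α = 43.60°
n_0 = (+1.0000, -0.0053)
n_1 = (+0.7718, +0.6359)
n_2 = (-0.4607, +0.8876)
n_3 = (-0.6463, -0.7631)
n_4 = (+0.6376, -0.7704)
  (0,1): δ = 140.21°  ·
  (0,2): δ = 62.27°  ·
  (0,3): δ = 50.04°  ·
  (0,4): δ = 129.91°  ·
  (1,2): δ = 102.06°  ·
  (1,3): δ = 10.25°  ✓
  (1,4): δ = 90.12°  ·
  (2,3): δ = 67.69°  ·
  (2,4): δ = 12.18°  ✓
  (3,4): δ = 100.13°  ·
antipodal pairs: 2

count = 2; pairs: (1,3), (2,4)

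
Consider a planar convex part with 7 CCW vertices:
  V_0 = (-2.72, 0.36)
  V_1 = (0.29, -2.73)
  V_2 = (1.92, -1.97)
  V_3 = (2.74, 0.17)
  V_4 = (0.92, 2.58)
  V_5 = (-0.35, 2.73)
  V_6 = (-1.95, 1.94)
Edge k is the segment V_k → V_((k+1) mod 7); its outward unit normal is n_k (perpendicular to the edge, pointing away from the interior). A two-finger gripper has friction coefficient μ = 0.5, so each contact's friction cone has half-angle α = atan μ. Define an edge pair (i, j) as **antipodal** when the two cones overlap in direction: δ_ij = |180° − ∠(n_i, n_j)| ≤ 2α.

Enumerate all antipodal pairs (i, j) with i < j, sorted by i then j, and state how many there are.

count = 7; pairs: (0,3), (0,4), (1,4), (1,5), (1,6), (2,5), (2,6)

α = atan 0.5 = 26.57°;  2α = 53.13°
n_0 = (-0.7163, -0.6978)
n_1 = (+0.4226, -0.9063)
n_2 = (+0.9338, -0.3578)
n_3 = (+0.7980, +0.6026)
n_4 = (+0.1173, +0.9931)
n_5 = (-0.4427, +0.8967)
n_6 = (-0.8989, +0.4381)
  (0,1): δ = 109.25°  ·
  (0,2): δ = 65.21°  ·
  (0,3): δ = 7.19°  ✓
  (0,4): δ = 39.02°  ✓
  (0,5): δ = 72.03°  ·
  (0,6): δ = 109.77°  ·
  (1,2): δ = 135.96°  ·
  (1,3): δ = 77.94°  ·
  (1,4): δ = 31.73°  ✓
  (1,5): δ = 1.28°  ✓
  (1,6): δ = 39.02°  ✓
  (2,3): δ = 121.97°  ·
  (2,4): δ = 75.77°  ·
  (2,5): δ = 42.76°  ✓
  (2,6): δ = 5.02°  ✓
  (3,4): δ = 133.80°  ·
  (3,5): δ = 100.78°  ·
  (3,6): δ = 63.04°  ·
  (4,5): δ = 146.99°  ·
  (4,6): δ = 109.25°  ·
  (5,6): δ = 142.26°  ·
antipodal pairs: 7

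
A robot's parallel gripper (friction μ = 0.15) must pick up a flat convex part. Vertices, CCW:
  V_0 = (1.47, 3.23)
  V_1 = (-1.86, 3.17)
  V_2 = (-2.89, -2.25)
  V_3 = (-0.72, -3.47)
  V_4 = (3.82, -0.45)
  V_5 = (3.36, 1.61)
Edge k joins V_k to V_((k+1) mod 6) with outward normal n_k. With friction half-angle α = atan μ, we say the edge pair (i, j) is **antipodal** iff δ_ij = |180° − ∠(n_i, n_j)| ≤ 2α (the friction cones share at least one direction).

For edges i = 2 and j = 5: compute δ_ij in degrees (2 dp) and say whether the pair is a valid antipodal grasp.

α = atan 0.15 = 8.53°;  2α = 17.06°
edge 2: e_2 = (+2.17, -1.22);  n_2 = (-0.4901, -0.8717)
edge 5: e_5 = (-1.89, +1.62);  n_5 = (+0.6508, +0.7593)
∠(n_2, n_5) = 168.74°
δ = |180° − 168.74°| = 11.26°
11.26° ≤ 2α = 17.06°  →  valid

δ = 11.26°, valid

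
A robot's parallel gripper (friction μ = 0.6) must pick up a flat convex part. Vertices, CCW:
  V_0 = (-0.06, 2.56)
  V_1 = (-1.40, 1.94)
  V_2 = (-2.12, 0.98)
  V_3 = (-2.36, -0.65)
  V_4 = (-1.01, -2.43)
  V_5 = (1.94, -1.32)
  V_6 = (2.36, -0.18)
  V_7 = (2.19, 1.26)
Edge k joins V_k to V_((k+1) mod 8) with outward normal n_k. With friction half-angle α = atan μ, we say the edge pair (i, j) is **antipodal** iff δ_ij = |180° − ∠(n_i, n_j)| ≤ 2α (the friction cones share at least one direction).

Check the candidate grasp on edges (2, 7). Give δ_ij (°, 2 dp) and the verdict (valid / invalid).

α = atan 0.6 = 30.96°;  2α = 61.93°
edge 2: e_2 = (-0.24, -1.63);  n_2 = (-0.9893, +0.1457)
edge 7: e_7 = (-2.25, +1.30);  n_7 = (+0.5003, +0.8659)
∠(n_2, n_7) = 111.64°
δ = |180° − 111.64°| = 68.36°
68.36° > 2α = 61.93°  →  invalid

δ = 68.36°, invalid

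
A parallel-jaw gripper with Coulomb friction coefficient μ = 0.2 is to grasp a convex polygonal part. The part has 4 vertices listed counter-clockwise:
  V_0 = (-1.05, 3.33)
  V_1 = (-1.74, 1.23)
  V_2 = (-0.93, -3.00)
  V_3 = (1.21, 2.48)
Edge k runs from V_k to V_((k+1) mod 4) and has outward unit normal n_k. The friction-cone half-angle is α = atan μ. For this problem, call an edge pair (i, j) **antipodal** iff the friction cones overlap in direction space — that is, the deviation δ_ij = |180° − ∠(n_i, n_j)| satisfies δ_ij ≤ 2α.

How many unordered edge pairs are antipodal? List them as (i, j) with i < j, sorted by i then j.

count = 1; pairs: (0,2)

α = atan 0.2 = 11.31°;  2α = 22.62°
n_0 = (-0.9500, +0.3122)
n_1 = (-0.9822, -0.1881)
n_2 = (+0.9315, -0.3638)
n_3 = (+0.3520, +0.9360)
  (0,1): δ = 150.97°  ·
  (0,2): δ = 3.14°  ✓
  (0,3): δ = 87.58°  ·
  (1,2): δ = 32.17°  ·
  (1,3): δ = 58.55°  ·
  (2,3): δ = 89.28°  ·
antipodal pairs: 1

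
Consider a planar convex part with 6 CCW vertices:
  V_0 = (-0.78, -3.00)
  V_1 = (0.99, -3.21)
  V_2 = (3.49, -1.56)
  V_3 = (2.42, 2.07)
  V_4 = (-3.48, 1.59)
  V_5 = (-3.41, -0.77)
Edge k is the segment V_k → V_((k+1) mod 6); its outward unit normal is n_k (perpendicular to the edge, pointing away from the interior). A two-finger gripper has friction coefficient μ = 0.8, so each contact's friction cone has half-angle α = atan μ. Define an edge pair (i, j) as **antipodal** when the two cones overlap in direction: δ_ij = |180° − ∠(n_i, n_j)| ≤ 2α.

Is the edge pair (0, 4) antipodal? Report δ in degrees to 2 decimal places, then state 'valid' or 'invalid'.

α = atan 0.8 = 38.66°;  2α = 77.32°
edge 0: e_0 = (+1.77, -0.21);  n_0 = (-0.1178, -0.9930)
edge 4: e_4 = (+0.07, -2.36);  n_4 = (-0.9996, -0.0296)
∠(n_0, n_4) = 81.53°
δ = |180° − 81.53°| = 98.47°
98.47° > 2α = 77.32°  →  invalid

δ = 98.47°, invalid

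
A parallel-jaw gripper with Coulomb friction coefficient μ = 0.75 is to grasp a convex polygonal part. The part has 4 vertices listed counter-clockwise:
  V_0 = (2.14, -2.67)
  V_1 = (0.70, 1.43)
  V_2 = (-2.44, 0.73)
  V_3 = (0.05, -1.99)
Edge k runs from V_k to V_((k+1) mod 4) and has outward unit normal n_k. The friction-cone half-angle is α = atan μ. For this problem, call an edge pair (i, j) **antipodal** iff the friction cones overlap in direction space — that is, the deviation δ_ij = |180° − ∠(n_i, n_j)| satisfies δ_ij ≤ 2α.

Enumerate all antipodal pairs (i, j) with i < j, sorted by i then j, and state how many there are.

α = atan 0.75 = 36.87°;  2α = 73.74°
n_0 = (+0.9435, +0.3314)
n_1 = (-0.2176, +0.9760)
n_2 = (-0.7376, -0.6752)
n_3 = (-0.3094, -0.9509)
  (0,1): δ = 96.78°  ·
  (0,2): δ = 23.12°  ✓
  (0,3): δ = 52.62°  ✓
  (1,2): δ = 60.10°  ✓
  (1,3): δ = 30.59°  ✓
  (2,3): δ = 150.50°  ·
antipodal pairs: 4

count = 4; pairs: (0,2), (0,3), (1,2), (1,3)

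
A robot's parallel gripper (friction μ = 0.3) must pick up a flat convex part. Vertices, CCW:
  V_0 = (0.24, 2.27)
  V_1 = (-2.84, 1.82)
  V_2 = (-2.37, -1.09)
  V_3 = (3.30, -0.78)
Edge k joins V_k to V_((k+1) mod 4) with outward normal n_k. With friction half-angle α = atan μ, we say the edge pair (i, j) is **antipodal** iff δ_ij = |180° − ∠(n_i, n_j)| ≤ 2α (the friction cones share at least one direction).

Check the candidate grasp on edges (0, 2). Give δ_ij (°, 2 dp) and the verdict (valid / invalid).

α = atan 0.3 = 16.70°;  2α = 33.40°
edge 0: e_0 = (-3.08, -0.45);  n_0 = (-0.1446, +0.9895)
edge 2: e_2 = (+5.67, +0.31);  n_2 = (+0.0546, -0.9985)
∠(n_0, n_2) = 174.82°
δ = |180° − 174.82°| = 5.18°
5.18° ≤ 2α = 33.40°  →  valid

δ = 5.18°, valid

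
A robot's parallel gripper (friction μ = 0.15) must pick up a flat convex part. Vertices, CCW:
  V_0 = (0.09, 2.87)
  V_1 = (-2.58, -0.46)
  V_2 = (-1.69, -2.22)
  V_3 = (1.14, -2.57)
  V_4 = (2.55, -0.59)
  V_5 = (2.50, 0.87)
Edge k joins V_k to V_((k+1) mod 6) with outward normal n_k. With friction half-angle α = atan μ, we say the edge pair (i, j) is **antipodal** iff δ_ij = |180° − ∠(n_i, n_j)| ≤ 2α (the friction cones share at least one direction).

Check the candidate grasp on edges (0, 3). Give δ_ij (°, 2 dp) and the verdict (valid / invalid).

δ = 3.27°, valid

α = atan 0.15 = 8.53°;  2α = 17.06°
edge 0: e_0 = (-2.67, -3.33);  n_0 = (-0.7802, +0.6256)
edge 3: e_3 = (+1.41, +1.98);  n_3 = (+0.8146, -0.5801)
∠(n_0, n_3) = 176.73°
δ = |180° − 176.73°| = 3.27°
3.27° ≤ 2α = 17.06°  →  valid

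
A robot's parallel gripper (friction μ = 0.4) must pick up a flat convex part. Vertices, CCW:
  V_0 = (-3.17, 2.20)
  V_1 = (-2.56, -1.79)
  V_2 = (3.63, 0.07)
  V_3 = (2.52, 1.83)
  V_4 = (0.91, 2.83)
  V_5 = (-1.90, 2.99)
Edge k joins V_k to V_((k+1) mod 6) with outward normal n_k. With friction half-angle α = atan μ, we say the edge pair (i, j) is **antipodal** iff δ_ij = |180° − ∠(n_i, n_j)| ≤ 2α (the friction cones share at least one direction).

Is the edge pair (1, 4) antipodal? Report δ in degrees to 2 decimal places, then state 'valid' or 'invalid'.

α = atan 0.4 = 21.80°;  2α = 43.60°
edge 1: e_1 = (+6.19, +1.86);  n_1 = (+0.2878, -0.9577)
edge 4: e_4 = (-2.81, +0.16);  n_4 = (+0.0568, +0.9984)
∠(n_1, n_4) = 160.02°
δ = |180° − 160.02°| = 19.98°
19.98° ≤ 2α = 43.60°  →  valid

δ = 19.98°, valid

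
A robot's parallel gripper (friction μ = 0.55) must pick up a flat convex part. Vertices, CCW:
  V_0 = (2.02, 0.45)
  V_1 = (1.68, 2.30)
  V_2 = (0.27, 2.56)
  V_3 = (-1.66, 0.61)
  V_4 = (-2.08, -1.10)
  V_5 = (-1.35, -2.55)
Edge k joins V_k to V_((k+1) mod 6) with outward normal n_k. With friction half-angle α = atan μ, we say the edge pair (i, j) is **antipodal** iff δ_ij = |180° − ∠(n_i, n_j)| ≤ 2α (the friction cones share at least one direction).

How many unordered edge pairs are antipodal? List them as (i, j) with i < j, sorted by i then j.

count = 7; pairs: (0,2), (0,3), (0,4), (1,4), (1,5), (2,5), (3,5)

α = atan 0.55 = 28.81°;  2α = 57.62°
n_0 = (+0.9835, +0.1808)
n_1 = (+0.1813, +0.9834)
n_2 = (-0.7107, +0.7035)
n_3 = (-0.9711, +0.2385)
n_4 = (-0.8932, -0.4497)
n_5 = (+0.6649, -0.7469)
  (0,1): δ = 110.86°  ·
  (0,2): δ = 55.12°  ✓
  (0,3): δ = 24.21°  ✓
  (0,4): δ = 16.31°  ✓
  (0,5): δ = 121.26°  ·
  (1,2): δ = 124.26°  ·
  (1,3): δ = 93.35°  ·
  (1,4): δ = 52.83°  ✓
  (1,5): δ = 52.12°  ✓
  (2,3): δ = 149.09°  ·
  (2,4): δ = 108.57°  ·
  (2,5): δ = 3.62°  ✓
  (3,4): δ = 139.48°  ·
  (3,5): δ = 34.52°  ✓
  (4,5): δ = 75.05°  ·
antipodal pairs: 7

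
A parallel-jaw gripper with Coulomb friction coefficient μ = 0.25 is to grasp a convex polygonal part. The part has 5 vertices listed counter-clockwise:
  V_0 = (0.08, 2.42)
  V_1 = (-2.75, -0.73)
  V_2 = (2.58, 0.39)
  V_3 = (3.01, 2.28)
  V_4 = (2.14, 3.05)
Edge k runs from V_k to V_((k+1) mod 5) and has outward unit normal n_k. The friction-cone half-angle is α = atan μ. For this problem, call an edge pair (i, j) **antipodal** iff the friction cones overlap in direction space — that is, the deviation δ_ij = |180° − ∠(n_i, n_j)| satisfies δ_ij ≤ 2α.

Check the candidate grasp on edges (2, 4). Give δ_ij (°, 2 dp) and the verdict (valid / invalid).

α = atan 0.25 = 14.04°;  2α = 28.07°
edge 2: e_2 = (+0.43, +1.89);  n_2 = (+0.9751, -0.2218)
edge 4: e_4 = (-2.06, -0.63);  n_4 = (-0.2925, +0.9563)
∠(n_2, n_4) = 119.82°
δ = |180° − 119.82°| = 60.18°
60.18° > 2α = 28.07°  →  invalid

δ = 60.18°, invalid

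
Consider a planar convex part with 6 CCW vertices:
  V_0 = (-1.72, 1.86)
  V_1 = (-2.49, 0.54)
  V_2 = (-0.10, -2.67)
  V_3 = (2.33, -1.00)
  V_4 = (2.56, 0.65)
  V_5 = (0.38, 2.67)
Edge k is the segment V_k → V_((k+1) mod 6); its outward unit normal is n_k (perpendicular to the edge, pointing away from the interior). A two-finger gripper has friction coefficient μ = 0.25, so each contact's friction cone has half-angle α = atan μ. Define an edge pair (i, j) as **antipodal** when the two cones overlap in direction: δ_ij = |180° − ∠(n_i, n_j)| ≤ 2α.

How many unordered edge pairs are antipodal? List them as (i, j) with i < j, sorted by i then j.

α = atan 0.25 = 14.04°;  2α = 28.07°
n_0 = (-0.8638, +0.5039)
n_1 = (-0.8021, -0.5972)
n_2 = (+0.5664, -0.8241)
n_3 = (+0.9904, -0.1381)
n_4 = (+0.6797, +0.7335)
n_5 = (-0.3599, +0.9330)
  (0,1): δ = 113.07°  ·
  (0,2): δ = 25.25°  ✓
  (0,3): δ = 22.32°  ✓
  (0,4): δ = 77.44°  ·
  (0,5): δ = 141.35°  ·
  (1,2): δ = 92.17°  ·
  (1,3): δ = 44.61°  ·
  (1,4): δ = 10.51°  ✓
  (1,5): δ = 74.42°  ·
  (2,3): δ = 132.43°  ·
  (2,4): δ = 77.32°  ·
  (2,5): δ = 13.41°  ✓
  (3,4): δ = 124.88°  ·
  (3,5): δ = 60.97°  ·
  (4,5): δ = 116.09°  ·
antipodal pairs: 4

count = 4; pairs: (0,2), (0,3), (1,4), (2,5)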